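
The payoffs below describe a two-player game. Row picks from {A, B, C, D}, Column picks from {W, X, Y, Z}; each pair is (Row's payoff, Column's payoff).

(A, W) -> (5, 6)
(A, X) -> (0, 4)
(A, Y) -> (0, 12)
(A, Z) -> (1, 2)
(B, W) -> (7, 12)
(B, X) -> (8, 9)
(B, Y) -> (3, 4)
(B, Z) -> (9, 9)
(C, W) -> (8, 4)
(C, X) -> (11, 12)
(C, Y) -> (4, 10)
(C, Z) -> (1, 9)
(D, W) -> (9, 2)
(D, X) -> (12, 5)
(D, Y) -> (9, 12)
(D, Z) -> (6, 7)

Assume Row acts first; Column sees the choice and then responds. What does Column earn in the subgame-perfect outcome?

Work backward from Column's decision.
- A: Column compares 6, 4, 12, 2 and picks Y; Row would get 0.
- B: Column compares 12, 9, 4, 9 and picks W; Row would get 7.
- C: Column compares 4, 12, 10, 9 and picks X; Row would get 11.
- D: Column compares 2, 5, 12, 7 and picks Y; Row would get 9.
Maximizing over 0, 7, 11, 9, Row chooses C. Subgame-perfect outcome: (C, X) with payoffs (11, 12).

12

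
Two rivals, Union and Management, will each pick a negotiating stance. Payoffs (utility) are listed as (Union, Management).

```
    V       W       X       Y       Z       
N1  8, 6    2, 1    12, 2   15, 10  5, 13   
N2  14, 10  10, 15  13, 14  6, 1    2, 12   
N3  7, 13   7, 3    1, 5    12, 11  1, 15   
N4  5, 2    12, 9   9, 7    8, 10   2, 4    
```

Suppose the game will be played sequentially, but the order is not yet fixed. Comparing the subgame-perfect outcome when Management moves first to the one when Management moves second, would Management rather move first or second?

If Union leads: Management's best replies are N1→Z, N2→W, N3→Z, N4→Y; Union's induced payoffs 5, 10, 1, 8; outcome (N2, W), payoffs (10, 15).
If Management leads: Union's best replies are V→N2, W→N4, X→N2, Y→N1, Z→N1; Management's induced payoffs 10, 9, 14, 10, 13; outcome (N2, X), payoffs (13, 14).
Management gets 14 moving first and 15 moving second, so Management prefers to move second.

second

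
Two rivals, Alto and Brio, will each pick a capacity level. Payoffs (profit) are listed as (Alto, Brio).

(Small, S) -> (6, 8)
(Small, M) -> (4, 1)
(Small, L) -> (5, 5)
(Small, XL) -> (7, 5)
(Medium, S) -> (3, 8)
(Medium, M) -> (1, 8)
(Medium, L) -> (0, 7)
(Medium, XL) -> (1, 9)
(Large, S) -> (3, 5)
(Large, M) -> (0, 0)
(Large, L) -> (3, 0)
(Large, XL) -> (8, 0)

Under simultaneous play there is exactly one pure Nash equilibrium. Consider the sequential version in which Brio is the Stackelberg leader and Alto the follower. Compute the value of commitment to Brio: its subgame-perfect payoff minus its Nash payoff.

0

Alto best-responds to each possible Brio move:
- S → Alto plays Small (best of 6, 3, 3); Brio gets 8.
- M → Alto plays Small (best of 4, 1, 0); Brio gets 1.
- L → Alto plays Small (best of 5, 0, 3); Brio gets 5.
- XL → Alto plays Large (best of 7, 1, 8); Brio gets 0.
Among 8, 1, 5, 0, the best is 8 at S. Subgame-perfect outcome: (Small, S) with payoffs (6, 8).
For the simultaneous game, intersect best replies.
Alto's best replies: S→Small; M→Small; L→Small; XL→Large.
Brio's best replies: Small→S; Medium→XL; Large→S.
The unique mutual best reply is (Small, S), giving (6, 8).
Brio's commitment gain: 8 − 8 = 0.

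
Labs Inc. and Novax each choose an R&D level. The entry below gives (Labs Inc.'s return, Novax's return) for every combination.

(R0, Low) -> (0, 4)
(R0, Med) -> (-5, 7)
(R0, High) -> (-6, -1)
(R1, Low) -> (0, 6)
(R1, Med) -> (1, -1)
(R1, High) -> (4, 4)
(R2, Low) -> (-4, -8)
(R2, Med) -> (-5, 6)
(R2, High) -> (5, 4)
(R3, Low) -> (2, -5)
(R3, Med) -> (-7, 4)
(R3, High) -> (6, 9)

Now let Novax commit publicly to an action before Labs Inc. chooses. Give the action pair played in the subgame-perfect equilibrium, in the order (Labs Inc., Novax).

Labs Inc. best-responds to each possible Novax move:
- Low → Labs Inc. plays R3 (best of 0, 0, -4, 2); Novax gets -5.
- Med → Labs Inc. plays R1 (best of -5, 1, -5, -7); Novax gets -1.
- High → Labs Inc. plays R3 (best of -6, 4, 5, 6); Novax gets 9.
Among -5, -1, 9, the best is 9 at High. Subgame-perfect outcome: (R3, High) with payoffs (6, 9).

(R3, High)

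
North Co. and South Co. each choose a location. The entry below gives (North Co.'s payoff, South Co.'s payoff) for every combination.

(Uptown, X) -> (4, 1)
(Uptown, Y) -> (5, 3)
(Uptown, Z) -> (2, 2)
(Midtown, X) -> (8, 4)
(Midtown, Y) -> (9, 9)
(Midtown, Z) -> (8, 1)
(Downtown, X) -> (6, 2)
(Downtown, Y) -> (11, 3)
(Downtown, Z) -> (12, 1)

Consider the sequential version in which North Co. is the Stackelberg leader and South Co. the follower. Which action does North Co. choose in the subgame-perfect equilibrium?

Work backward from South Co.'s decision.
- Uptown: BR = Y, leader payoff 5.
- Midtown: BR = Y, leader payoff 9.
- Downtown: BR = Y, leader payoff 11.
North Co.'s induced payoffs are 5, 9, 11, so North Co. commits to Downtown. Subgame-perfect outcome: (Downtown, Y) with payoffs (11, 3).

Downtown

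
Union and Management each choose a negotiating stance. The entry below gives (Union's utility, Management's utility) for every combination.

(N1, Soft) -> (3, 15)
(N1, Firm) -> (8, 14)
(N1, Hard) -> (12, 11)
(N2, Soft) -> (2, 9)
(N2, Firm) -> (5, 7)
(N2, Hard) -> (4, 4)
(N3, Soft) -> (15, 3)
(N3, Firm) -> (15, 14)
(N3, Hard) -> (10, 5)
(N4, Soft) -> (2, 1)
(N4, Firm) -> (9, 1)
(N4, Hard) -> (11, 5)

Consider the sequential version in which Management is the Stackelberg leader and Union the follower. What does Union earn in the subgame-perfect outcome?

Backward induction with Management moving first.
- Soft → Union plays N3 (best of 3, 2, 15, 2); Management gets 3.
- Firm → Union plays N3 (best of 8, 5, 15, 9); Management gets 14.
- Hard → Union plays N1 (best of 12, 4, 10, 11); Management gets 11.
Maximizing over 3, 14, 11, Management chooses Firm. Subgame-perfect outcome: (N3, Firm) with payoffs (15, 14).

15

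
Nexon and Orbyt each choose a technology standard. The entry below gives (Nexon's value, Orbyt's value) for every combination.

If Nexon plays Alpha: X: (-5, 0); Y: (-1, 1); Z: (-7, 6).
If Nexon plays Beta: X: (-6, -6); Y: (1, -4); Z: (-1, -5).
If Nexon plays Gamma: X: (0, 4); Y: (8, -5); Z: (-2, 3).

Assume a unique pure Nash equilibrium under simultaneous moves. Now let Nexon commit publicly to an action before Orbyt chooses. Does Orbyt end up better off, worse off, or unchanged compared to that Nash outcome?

worse off

Solve by backward induction (Nexon leads).
- Alpha: BR = Z, leader payoff -7.
- Beta: BR = Y, leader payoff 1.
- Gamma: BR = X, leader payoff 0.
Maximizing over -7, 1, 0, Nexon chooses Beta. Subgame-perfect outcome: (Beta, Y) with payoffs (1, -4).
Under simultaneous play:
Nexon's best replies: X→Gamma; Y→Gamma; Z→Beta.
Orbyt's best replies: Alpha→Z; Beta→Y; Gamma→X.
The unique mutual best reply is (Gamma, X), giving (0, 4).
Orbyt earns -4 sequentially versus 4 at the Nash outcome: worse off.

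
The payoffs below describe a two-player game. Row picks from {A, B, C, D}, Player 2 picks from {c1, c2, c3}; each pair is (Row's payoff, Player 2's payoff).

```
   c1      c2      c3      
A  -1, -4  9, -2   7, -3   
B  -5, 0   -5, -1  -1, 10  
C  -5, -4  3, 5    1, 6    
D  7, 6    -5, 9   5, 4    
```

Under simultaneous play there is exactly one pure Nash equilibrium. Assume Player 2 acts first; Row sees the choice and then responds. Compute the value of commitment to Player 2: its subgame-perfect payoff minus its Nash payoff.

Backward induction with Player 2 moving first.
- c1: BR = D, leader payoff 6.
- c2: BR = A, leader payoff -2.
- c3: BR = A, leader payoff -3.
Maximizing over 6, -2, -3, Player 2 chooses c1. Subgame-perfect outcome: (D, c1) with payoffs (7, 6).
For the simultaneous game, intersect best replies.
Row's best replies: c1→D; c2→A; c3→A.
Player 2's best replies: A→c2; B→c3; C→c3; D→c2.
The unique mutual best reply is (A, c2), giving (9, -2).
Player 2's commitment gain: 6 − -2 = 8.

8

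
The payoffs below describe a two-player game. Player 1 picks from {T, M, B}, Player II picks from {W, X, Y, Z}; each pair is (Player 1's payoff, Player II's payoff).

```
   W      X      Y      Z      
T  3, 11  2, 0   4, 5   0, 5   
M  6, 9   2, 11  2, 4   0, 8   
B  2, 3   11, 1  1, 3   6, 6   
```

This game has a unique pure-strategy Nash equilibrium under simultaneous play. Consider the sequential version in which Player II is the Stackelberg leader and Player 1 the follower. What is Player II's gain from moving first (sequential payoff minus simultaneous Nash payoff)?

Solve by backward induction (Player II leads).
- W: Player 1 compares 3, 6, 2 and picks M; Player II would get 9.
- X: Player 1 compares 2, 2, 11 and picks B; Player II would get 1.
- Y: Player 1 compares 4, 2, 1 and picks T; Player II would get 5.
- Z: Player 1 compares 0, 0, 6 and picks B; Player II would get 6.
Among 9, 1, 5, 6, the best is 9 at W. Subgame-perfect outcome: (M, W) with payoffs (6, 9).
For the simultaneous game, intersect best replies.
Player 1's best replies: W→M; X→B; Y→T; Z→B.
Player II's best replies: T→W; M→X; B→Z.
Only (B, Z) has each player best-responding; Nash payoffs (6, 6).
Player II's commitment gain: 9 − 6 = 3.

3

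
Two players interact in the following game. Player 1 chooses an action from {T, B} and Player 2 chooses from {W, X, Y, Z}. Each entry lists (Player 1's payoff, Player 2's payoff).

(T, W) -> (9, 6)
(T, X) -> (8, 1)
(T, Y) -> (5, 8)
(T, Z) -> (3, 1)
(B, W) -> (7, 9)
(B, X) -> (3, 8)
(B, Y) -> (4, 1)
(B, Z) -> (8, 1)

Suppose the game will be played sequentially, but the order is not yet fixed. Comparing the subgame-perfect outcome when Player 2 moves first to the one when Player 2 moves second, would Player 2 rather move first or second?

second

If Player 1 leads: Player 2's best replies are T→Y, B→W; Player 1's induced payoffs 5, 7; outcome (B, W), payoffs (7, 9).
If Player 2 leads: Player 1's best replies are W→T, X→T, Y→T, Z→B; Player 2's induced payoffs 6, 1, 8, 1; outcome (T, Y), payoffs (5, 8).
Player 2 gets 8 moving first and 9 moving second, so Player 2 prefers to move second.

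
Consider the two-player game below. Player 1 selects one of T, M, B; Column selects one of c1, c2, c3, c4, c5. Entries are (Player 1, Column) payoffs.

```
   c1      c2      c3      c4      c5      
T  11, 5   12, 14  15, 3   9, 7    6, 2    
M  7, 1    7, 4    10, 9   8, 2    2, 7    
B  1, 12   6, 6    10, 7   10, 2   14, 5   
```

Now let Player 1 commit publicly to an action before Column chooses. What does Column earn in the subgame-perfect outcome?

14

Column best-responds to each possible Player 1 move:
- T: BR = c2, leader payoff 12.
- M: BR = c3, leader payoff 10.
- B: BR = c1, leader payoff 1.
Among 12, 10, 1, the best is 12 at T. Subgame-perfect outcome: (T, c2) with payoffs (12, 14).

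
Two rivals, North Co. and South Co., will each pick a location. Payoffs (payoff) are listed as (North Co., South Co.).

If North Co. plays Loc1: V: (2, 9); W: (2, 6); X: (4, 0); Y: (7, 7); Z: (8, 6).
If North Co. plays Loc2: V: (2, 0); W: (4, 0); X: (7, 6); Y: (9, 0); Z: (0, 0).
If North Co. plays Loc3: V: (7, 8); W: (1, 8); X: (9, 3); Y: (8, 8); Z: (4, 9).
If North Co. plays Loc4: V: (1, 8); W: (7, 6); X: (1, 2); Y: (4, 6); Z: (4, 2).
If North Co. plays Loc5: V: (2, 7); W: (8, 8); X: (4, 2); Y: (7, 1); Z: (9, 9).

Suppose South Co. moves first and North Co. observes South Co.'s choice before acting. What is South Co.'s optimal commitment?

Work backward from North Co.'s decision.
- V: BR = Loc3, leader payoff 8.
- W: BR = Loc5, leader payoff 8.
- X: BR = Loc3, leader payoff 3.
- Y: BR = Loc2, leader payoff 0.
- Z: BR = Loc5, leader payoff 9.
Maximizing over 8, 8, 3, 0, 9, South Co. chooses Z. Subgame-perfect outcome: (Loc5, Z) with payoffs (9, 9).

Z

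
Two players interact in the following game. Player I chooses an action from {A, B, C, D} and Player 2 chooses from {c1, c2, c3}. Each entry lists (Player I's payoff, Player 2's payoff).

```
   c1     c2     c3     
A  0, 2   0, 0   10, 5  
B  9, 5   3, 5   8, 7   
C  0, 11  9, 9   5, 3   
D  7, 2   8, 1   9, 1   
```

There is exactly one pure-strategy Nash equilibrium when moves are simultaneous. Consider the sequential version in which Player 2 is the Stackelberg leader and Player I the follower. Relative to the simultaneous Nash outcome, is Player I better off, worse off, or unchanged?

worse off

Backward induction with Player 2 moving first.
- c1 → Player I plays B (best of 0, 9, 0, 7); Player 2 gets 5.
- c2 → Player I plays C (best of 0, 3, 9, 8); Player 2 gets 9.
- c3 → Player I plays A (best of 10, 8, 5, 9); Player 2 gets 5.
Among 5, 9, 5, the best is 9 at c2. Subgame-perfect outcome: (C, c2) with payoffs (9, 9).
Now find the simultaneous Nash equilibrium.
Player I's best replies: c1→B; c2→C; c3→A.
Player 2's best replies: A→c3; B→c3; C→c1; D→c1.
Only (A, c3) has each player best-responding; Nash payoffs (10, 5).
Player I earns 9 sequentially versus 10 at the Nash outcome: worse off.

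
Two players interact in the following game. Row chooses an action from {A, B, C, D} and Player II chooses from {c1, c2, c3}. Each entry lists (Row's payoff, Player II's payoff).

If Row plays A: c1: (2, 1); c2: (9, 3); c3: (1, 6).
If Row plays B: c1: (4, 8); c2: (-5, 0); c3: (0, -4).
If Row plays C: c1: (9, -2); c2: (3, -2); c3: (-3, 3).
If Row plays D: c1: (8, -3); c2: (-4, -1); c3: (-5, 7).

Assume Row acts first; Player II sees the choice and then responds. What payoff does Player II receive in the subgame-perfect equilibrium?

8

Work backward from Player II's decision.
- A: Player II compares 1, 3, 6 and picks c3; Row would get 1.
- B: Player II compares 8, 0, -4 and picks c1; Row would get 4.
- C: Player II compares -2, -2, 3 and picks c3; Row would get -3.
- D: Player II compares -3, -1, 7 and picks c3; Row would get -5.
Maximizing over 1, 4, -3, -5, Row chooses B. Subgame-perfect outcome: (B, c1) with payoffs (4, 8).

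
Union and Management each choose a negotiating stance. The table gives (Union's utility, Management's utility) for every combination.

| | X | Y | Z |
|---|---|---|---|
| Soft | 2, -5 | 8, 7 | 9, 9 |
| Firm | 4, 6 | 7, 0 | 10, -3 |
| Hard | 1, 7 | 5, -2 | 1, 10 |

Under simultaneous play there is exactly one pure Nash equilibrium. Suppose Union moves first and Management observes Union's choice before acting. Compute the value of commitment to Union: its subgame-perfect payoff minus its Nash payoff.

Management best-responds to each possible Union move:
- Soft → Management plays Z (best of -5, 7, 9); Union gets 9.
- Firm → Management plays X (best of 6, 0, -3); Union gets 4.
- Hard → Management plays Z (best of 7, -2, 10); Union gets 1.
Among 9, 4, 1, the best is 9 at Soft. Subgame-perfect outcome: (Soft, Z) with payoffs (9, 9).
For the simultaneous game, intersect best replies.
Union's best replies: X→Firm; Y→Soft; Z→Firm.
Management's best replies: Soft→Z; Firm→X; Hard→Z.
Only (Firm, X) has each player best-responding; Nash payoffs (4, 6).
Union's commitment gain: 9 − 4 = 5.

5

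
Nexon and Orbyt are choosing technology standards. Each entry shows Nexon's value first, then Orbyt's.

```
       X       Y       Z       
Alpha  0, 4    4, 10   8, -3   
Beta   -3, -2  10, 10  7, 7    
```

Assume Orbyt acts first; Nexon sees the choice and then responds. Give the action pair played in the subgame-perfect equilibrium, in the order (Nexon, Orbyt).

(Beta, Y)

Backward induction with Orbyt moving first.
- X → Nexon plays Alpha (best of 0, -3); Orbyt gets 4.
- Y → Nexon plays Beta (best of 4, 10); Orbyt gets 10.
- Z → Nexon plays Alpha (best of 8, 7); Orbyt gets -3.
Among 4, 10, -3, the best is 10 at Y. Subgame-perfect outcome: (Beta, Y) with payoffs (10, 10).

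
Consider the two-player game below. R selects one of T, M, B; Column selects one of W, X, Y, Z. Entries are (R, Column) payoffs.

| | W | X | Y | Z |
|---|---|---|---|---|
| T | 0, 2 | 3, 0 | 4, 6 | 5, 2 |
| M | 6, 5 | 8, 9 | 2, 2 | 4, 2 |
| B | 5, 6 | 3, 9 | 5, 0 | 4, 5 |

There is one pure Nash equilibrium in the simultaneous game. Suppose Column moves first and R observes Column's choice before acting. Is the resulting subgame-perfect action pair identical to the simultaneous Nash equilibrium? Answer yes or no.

yes

Solve by backward induction (Column leads).
- W → R plays M (best of 0, 6, 5); Column gets 5.
- X → R plays M (best of 3, 8, 3); Column gets 9.
- Y → R plays B (best of 4, 2, 5); Column gets 0.
- Z → R plays T (best of 5, 4, 4); Column gets 2.
Among 5, 9, 0, 2, the best is 9 at X. Subgame-perfect outcome: (M, X) with payoffs (8, 9).
Now find the simultaneous Nash equilibrium.
R's best replies: W→M; X→M; Y→B; Z→T.
Column's best replies: T→Y; M→X; B→X.
Only (M, X) has each player best-responding; Nash payoffs (8, 9).
Sequential outcome (M, X) coincides with the Nash profile (M, X).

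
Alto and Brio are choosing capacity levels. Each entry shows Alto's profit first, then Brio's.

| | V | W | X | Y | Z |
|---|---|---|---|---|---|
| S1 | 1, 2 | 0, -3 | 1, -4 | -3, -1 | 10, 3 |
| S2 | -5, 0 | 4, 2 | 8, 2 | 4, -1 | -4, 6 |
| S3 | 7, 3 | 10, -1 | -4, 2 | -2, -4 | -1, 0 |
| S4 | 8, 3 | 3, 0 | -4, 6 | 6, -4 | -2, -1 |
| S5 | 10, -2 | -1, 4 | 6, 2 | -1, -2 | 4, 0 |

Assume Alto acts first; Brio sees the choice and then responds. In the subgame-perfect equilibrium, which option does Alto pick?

Backward induction with Alto moving first.
- S1: BR = Z, leader payoff 10.
- S2: BR = Z, leader payoff -4.
- S3: BR = V, leader payoff 7.
- S4: BR = X, leader payoff -4.
- S5: BR = W, leader payoff -1.
Alto's induced payoffs are 10, -4, 7, -4, -1, so Alto commits to S1. Subgame-perfect outcome: (S1, Z) with payoffs (10, 3).

S1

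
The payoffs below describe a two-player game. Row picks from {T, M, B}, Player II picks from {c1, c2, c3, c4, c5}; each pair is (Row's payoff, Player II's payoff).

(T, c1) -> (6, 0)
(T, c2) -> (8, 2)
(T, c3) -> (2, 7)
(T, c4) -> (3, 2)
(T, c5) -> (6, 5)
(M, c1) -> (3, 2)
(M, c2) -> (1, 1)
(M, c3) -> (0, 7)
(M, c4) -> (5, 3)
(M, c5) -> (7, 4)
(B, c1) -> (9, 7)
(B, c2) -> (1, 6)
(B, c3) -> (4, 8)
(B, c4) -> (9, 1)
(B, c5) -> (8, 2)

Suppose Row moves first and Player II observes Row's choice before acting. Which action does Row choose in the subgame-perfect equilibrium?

Player II best-responds to each possible Row move:
- T: BR = c3, leader payoff 2.
- M: BR = c3, leader payoff 0.
- B: BR = c3, leader payoff 4.
Row's induced payoffs are 2, 0, 4, so Row commits to B. Subgame-perfect outcome: (B, c3) with payoffs (4, 8).

B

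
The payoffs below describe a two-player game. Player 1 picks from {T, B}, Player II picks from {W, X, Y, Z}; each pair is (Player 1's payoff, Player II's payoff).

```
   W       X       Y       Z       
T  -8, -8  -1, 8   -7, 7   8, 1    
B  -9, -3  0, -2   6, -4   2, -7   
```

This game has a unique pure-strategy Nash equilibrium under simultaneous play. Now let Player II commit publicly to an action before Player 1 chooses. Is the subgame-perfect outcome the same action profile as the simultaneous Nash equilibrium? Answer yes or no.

no

Solve by backward induction (Player II leads).
- W: Player 1 compares -8, -9 and picks T; Player II would get -8.
- X: Player 1 compares -1, 0 and picks B; Player II would get -2.
- Y: Player 1 compares -7, 6 and picks B; Player II would get -4.
- Z: Player 1 compares 8, 2 and picks T; Player II would get 1.
Player II's induced payoffs are -8, -2, -4, 1, so Player II commits to Z. Subgame-perfect outcome: (T, Z) with payoffs (8, 1).
For the simultaneous game, intersect best replies.
Player 1's best replies: W→T; X→B; Y→B; Z→T.
Player II's best replies: T→X; B→X.
Only (B, X) has each player best-responding; Nash payoffs (0, -2).
Sequential outcome (T, Z) differs from the Nash profile (B, X).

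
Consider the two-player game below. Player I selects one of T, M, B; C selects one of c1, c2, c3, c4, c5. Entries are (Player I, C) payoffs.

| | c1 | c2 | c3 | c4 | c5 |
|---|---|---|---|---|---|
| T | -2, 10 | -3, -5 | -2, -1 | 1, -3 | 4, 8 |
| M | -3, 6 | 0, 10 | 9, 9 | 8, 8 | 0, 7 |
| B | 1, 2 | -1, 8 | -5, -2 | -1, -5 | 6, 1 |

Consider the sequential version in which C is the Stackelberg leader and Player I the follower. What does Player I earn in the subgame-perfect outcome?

0

Solve by backward induction (C leads).
- c1 → Player I plays B (best of -2, -3, 1); C gets 2.
- c2 → Player I plays M (best of -3, 0, -1); C gets 10.
- c3 → Player I plays M (best of -2, 9, -5); C gets 9.
- c4 → Player I plays M (best of 1, 8, -1); C gets 8.
- c5 → Player I plays B (best of 4, 0, 6); C gets 1.
C's induced payoffs are 2, 10, 9, 8, 1, so C commits to c2. Subgame-perfect outcome: (M, c2) with payoffs (0, 10).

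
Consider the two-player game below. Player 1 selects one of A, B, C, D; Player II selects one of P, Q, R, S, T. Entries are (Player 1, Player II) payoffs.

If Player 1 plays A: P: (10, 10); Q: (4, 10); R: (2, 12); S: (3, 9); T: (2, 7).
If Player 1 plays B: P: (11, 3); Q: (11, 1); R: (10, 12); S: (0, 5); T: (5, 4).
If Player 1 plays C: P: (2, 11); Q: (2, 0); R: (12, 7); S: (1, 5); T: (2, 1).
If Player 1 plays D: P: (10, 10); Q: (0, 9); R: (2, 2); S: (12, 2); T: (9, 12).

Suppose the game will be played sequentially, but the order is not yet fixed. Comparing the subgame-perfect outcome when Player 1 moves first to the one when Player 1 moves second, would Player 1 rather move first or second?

first

If Player 1 leads: Player II's best replies are A→R, B→R, C→P, D→T; Player 1's induced payoffs 2, 10, 2, 9; outcome (B, R), payoffs (10, 12).
If Player II leads: Player 1's best replies are P→B, Q→B, R→C, S→D, T→D; Player II's induced payoffs 3, 1, 7, 2, 12; outcome (D, T), payoffs (9, 12).
Player 1 gets 10 moving first and 9 moving second, so Player 1 prefers to move first.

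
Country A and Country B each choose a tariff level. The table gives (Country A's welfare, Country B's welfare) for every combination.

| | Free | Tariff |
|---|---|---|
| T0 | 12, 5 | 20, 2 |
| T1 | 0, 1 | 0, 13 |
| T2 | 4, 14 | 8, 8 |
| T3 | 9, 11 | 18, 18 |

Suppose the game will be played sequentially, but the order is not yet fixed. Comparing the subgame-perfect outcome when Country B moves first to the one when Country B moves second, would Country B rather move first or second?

If Country A leads: Country B's best replies are T0→Free, T1→Tariff, T2→Free, T3→Tariff; Country A's induced payoffs 12, 0, 4, 18; outcome (T3, Tariff), payoffs (18, 18).
If Country B leads: Country A's best replies are Free→T0, Tariff→T0; Country B's induced payoffs 5, 2; outcome (T0, Free), payoffs (12, 5).
Country B gets 5 moving first and 18 moving second, so Country B prefers to move second.

second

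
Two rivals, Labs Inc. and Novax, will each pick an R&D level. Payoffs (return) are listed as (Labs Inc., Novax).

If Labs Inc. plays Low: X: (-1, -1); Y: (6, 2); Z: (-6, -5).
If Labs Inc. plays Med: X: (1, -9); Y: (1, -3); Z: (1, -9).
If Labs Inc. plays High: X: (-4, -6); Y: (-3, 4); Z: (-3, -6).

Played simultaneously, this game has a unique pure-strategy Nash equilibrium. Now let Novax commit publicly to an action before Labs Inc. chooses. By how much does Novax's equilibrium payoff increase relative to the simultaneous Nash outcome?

Work backward from Labs Inc.'s decision.
- X: Labs Inc. compares -1, 1, -4 and picks Med; Novax would get -9.
- Y: Labs Inc. compares 6, 1, -3 and picks Low; Novax would get 2.
- Z: Labs Inc. compares -6, 1, -3 and picks Med; Novax would get -9.
Novax's induced payoffs are -9, 2, -9, so Novax commits to Y. Subgame-perfect outcome: (Low, Y) with payoffs (6, 2).
Now find the simultaneous Nash equilibrium.
Labs Inc.'s best replies: X→Med; Y→Low; Z→Med.
Novax's best replies: Low→Y; Med→Y; High→Y.
Only (Low, Y) has each player best-responding; Nash payoffs (6, 2).
Novax's commitment gain: 2 − 2 = 0.

0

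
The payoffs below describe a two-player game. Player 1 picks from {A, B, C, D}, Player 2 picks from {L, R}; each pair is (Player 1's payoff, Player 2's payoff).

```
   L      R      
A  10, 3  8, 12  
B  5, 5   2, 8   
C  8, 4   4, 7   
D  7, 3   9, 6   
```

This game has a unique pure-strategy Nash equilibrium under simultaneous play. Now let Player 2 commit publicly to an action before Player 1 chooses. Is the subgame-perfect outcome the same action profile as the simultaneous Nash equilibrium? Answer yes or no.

Solve by backward induction (Player 2 leads).
- L: Player 1 compares 10, 5, 8, 7 and picks A; Player 2 would get 3.
- R: Player 1 compares 8, 2, 4, 9 and picks D; Player 2 would get 6.
Maximizing over 3, 6, Player 2 chooses R. Subgame-perfect outcome: (D, R) with payoffs (9, 6).
Under simultaneous play:
Player 1's best replies: L→A; R→D.
Player 2's best replies: A→R; B→R; C→R; D→R.
Only (D, R) has each player best-responding; Nash payoffs (9, 6).
Sequential outcome (D, R) coincides with the Nash profile (D, R).

yes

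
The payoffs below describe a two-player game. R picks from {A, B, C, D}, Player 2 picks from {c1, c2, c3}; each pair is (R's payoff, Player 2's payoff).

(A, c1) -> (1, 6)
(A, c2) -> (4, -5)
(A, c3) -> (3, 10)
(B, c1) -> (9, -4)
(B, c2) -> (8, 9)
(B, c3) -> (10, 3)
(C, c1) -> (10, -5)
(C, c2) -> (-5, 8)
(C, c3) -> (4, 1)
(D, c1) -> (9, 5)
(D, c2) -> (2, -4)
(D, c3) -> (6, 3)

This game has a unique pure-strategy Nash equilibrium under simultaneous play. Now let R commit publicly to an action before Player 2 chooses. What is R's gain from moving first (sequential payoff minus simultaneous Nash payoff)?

1

Work backward from Player 2's decision.
- A: Player 2 compares 6, -5, 10 and picks c3; R would get 3.
- B: Player 2 compares -4, 9, 3 and picks c2; R would get 8.
- C: Player 2 compares -5, 8, 1 and picks c2; R would get -5.
- D: Player 2 compares 5, -4, 3 and picks c1; R would get 9.
R's induced payoffs are 3, 8, -5, 9, so R commits to D. Subgame-perfect outcome: (D, c1) with payoffs (9, 5).
For the simultaneous game, intersect best replies.
R's best replies: c1→C; c2→B; c3→B.
Player 2's best replies: A→c3; B→c2; C→c2; D→c1.
Only (B, c2) has each player best-responding; Nash payoffs (8, 9).
R's commitment gain: 9 − 8 = 1.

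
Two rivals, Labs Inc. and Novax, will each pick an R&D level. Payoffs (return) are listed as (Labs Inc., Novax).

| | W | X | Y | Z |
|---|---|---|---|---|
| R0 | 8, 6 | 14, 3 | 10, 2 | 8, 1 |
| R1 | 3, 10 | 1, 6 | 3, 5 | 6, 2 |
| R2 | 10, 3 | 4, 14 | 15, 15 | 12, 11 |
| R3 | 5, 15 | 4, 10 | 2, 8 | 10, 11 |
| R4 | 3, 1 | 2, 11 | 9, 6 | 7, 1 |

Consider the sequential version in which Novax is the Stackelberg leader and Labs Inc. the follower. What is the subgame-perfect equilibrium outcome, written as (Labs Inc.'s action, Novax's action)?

Labs Inc. best-responds to each possible Novax move:
- W → Labs Inc. plays R2 (best of 8, 3, 10, 5, 3); Novax gets 3.
- X → Labs Inc. plays R0 (best of 14, 1, 4, 4, 2); Novax gets 3.
- Y → Labs Inc. plays R2 (best of 10, 3, 15, 2, 9); Novax gets 15.
- Z → Labs Inc. plays R2 (best of 8, 6, 12, 10, 7); Novax gets 11.
Among 3, 3, 15, 11, the best is 15 at Y. Subgame-perfect outcome: (R2, Y) with payoffs (15, 15).

(R2, Y)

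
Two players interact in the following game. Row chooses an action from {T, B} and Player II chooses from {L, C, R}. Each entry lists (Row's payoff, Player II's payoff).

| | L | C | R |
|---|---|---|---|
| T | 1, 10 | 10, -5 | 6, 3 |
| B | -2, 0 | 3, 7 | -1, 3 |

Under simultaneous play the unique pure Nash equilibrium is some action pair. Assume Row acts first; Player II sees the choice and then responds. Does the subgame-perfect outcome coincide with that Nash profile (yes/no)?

no

Work backward from Player II's decision.
- T: BR = L, leader payoff 1.
- B: BR = C, leader payoff 3.
Row's induced payoffs are 1, 3, so Row commits to B. Subgame-perfect outcome: (B, C) with payoffs (3, 7).
Now find the simultaneous Nash equilibrium.
Row's best replies: L→T; C→T; R→T.
Player II's best replies: T→L; B→C.
The unique mutual best reply is (T, L), giving (1, 10).
Sequential outcome (B, C) differs from the Nash profile (T, L).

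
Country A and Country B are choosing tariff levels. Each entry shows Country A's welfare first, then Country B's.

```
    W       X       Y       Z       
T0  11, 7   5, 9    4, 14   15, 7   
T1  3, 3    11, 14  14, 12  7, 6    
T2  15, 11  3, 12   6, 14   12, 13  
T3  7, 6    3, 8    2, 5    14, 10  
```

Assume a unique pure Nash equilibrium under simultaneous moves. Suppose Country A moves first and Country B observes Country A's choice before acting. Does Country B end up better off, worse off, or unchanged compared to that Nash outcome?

Backward induction with Country A moving first.
- T0 → Country B plays Y (best of 7, 9, 14, 7); Country A gets 4.
- T1 → Country B plays X (best of 3, 14, 12, 6); Country A gets 11.
- T2 → Country B plays Y (best of 11, 12, 14, 13); Country A gets 6.
- T3 → Country B plays Z (best of 6, 8, 5, 10); Country A gets 14.
Country A's induced payoffs are 4, 11, 6, 14, so Country A commits to T3. Subgame-perfect outcome: (T3, Z) with payoffs (14, 10).
For the simultaneous game, intersect best replies.
Country A's best replies: W→T2; X→T1; Y→T1; Z→T0.
Country B's best replies: T0→Y; T1→X; T2→Y; T3→Z.
The unique mutual best reply is (T1, X), giving (11, 14).
Country B earns 10 sequentially versus 14 at the Nash outcome: worse off.

worse off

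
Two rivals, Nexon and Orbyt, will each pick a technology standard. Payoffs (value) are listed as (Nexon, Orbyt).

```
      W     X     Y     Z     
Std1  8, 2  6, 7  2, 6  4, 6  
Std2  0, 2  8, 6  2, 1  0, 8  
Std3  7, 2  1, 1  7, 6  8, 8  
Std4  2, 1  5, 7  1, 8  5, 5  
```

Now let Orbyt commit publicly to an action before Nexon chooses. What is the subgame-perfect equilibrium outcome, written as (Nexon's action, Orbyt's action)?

(Std3, Z)

Work backward from Nexon's decision.
- W → Nexon plays Std1 (best of 8, 0, 7, 2); Orbyt gets 2.
- X → Nexon plays Std2 (best of 6, 8, 1, 5); Orbyt gets 6.
- Y → Nexon plays Std3 (best of 2, 2, 7, 1); Orbyt gets 6.
- Z → Nexon plays Std3 (best of 4, 0, 8, 5); Orbyt gets 8.
Among 2, 6, 6, 8, the best is 8 at Z. Subgame-perfect outcome: (Std3, Z) with payoffs (8, 8).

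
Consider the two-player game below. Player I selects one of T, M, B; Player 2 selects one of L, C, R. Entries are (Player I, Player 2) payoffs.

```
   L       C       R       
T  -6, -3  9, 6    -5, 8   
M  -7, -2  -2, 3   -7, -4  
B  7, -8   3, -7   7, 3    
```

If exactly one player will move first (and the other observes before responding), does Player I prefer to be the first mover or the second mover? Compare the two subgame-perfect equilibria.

If Player I leads: Player 2's best replies are T→R, M→C, B→R; Player I's induced payoffs -5, -2, 7; outcome (B, R), payoffs (7, 3).
If Player 2 leads: Player I's best replies are L→B, C→T, R→B; Player 2's induced payoffs -8, 6, 3; outcome (T, C), payoffs (9, 6).
Player I gets 7 moving first and 9 moving second, so Player I prefers to move second.

second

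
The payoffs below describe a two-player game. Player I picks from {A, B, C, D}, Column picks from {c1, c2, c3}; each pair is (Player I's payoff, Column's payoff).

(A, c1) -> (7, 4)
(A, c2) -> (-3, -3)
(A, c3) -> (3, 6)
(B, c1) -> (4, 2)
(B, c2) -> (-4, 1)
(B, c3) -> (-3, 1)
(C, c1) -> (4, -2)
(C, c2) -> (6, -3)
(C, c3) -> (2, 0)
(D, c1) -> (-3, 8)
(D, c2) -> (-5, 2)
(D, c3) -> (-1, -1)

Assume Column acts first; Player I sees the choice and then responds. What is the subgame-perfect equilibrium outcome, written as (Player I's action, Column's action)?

Backward induction with Column moving first.
- c1: BR = A, leader payoff 4.
- c2: BR = C, leader payoff -3.
- c3: BR = A, leader payoff 6.
Maximizing over 4, -3, 6, Column chooses c3. Subgame-perfect outcome: (A, c3) with payoffs (3, 6).

(A, c3)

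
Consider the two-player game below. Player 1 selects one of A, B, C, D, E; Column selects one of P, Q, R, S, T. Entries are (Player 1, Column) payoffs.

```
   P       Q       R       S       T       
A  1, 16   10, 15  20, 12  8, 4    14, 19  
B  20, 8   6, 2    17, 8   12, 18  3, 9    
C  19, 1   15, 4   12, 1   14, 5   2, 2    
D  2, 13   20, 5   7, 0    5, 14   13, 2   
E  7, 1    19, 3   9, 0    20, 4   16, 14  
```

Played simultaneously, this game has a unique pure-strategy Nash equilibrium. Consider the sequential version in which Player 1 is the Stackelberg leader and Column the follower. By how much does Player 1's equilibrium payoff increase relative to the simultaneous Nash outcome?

0

Column best-responds to each possible Player 1 move:
- A: BR = T, leader payoff 14.
- B: BR = S, leader payoff 12.
- C: BR = S, leader payoff 14.
- D: BR = S, leader payoff 5.
- E: BR = T, leader payoff 16.
Among 14, 12, 14, 5, 16, the best is 16 at E. Subgame-perfect outcome: (E, T) with payoffs (16, 14).
For the simultaneous game, intersect best replies.
Player 1's best replies: P→B; Q→D; R→A; S→E; T→E.
Column's best replies: A→T; B→S; C→S; D→S; E→T.
Only (E, T) has each player best-responding; Nash payoffs (16, 14).
Player 1's commitment gain: 16 − 16 = 0.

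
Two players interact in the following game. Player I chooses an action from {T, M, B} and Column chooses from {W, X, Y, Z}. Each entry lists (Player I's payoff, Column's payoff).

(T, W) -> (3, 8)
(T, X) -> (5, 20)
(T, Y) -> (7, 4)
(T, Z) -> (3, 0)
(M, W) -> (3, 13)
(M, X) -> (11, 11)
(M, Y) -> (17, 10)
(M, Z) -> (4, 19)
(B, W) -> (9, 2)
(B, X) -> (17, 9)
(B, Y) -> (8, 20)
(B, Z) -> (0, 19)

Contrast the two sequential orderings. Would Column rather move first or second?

If Player I leads: Column's best replies are T→X, M→Z, B→Y; Player I's induced payoffs 5, 4, 8; outcome (B, Y), payoffs (8, 20).
If Column leads: Player I's best replies are W→B, X→B, Y→M, Z→M; Column's induced payoffs 2, 9, 10, 19; outcome (M, Z), payoffs (4, 19).
Column gets 19 moving first and 20 moving second, so Column prefers to move second.

second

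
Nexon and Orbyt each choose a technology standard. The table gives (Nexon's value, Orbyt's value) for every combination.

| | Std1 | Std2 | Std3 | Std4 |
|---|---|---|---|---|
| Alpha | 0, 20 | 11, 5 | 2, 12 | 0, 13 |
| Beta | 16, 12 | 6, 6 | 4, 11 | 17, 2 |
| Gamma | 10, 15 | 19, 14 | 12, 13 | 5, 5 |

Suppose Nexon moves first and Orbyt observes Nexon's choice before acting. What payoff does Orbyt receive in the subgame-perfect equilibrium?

Orbyt best-responds to each possible Nexon move:
- Alpha → Orbyt plays Std1 (best of 20, 5, 12, 13); Nexon gets 0.
- Beta → Orbyt plays Std1 (best of 12, 6, 11, 2); Nexon gets 16.
- Gamma → Orbyt plays Std1 (best of 15, 14, 13, 5); Nexon gets 10.
Among 0, 16, 10, the best is 16 at Beta. Subgame-perfect outcome: (Beta, Std1) with payoffs (16, 12).

12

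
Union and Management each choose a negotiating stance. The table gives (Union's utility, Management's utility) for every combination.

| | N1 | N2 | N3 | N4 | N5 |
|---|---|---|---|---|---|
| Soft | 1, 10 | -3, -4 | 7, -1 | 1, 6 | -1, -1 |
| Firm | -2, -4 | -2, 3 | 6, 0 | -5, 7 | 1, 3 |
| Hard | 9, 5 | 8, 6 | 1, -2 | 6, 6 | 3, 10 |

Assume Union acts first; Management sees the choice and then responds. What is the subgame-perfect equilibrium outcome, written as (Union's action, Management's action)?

(Hard, N5)

Backward induction with Union moving first.
- Soft: BR = N1, leader payoff 1.
- Firm: BR = N4, leader payoff -5.
- Hard: BR = N5, leader payoff 3.
Maximizing over 1, -5, 3, Union chooses Hard. Subgame-perfect outcome: (Hard, N5) with payoffs (3, 10).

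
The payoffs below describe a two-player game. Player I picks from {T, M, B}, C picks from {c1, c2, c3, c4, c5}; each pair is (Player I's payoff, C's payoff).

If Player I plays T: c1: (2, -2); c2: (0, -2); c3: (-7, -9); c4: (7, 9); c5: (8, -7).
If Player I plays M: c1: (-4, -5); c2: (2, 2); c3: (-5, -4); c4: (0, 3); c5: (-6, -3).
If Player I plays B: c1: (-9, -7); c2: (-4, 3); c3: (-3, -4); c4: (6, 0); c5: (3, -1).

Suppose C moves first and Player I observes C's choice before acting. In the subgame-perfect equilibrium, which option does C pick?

c4

Backward induction with C moving first.
- c1: BR = T, leader payoff -2.
- c2: BR = M, leader payoff 2.
- c3: BR = B, leader payoff -4.
- c4: BR = T, leader payoff 9.
- c5: BR = T, leader payoff -7.
C's induced payoffs are -2, 2, -4, 9, -7, so C commits to c4. Subgame-perfect outcome: (T, c4) with payoffs (7, 9).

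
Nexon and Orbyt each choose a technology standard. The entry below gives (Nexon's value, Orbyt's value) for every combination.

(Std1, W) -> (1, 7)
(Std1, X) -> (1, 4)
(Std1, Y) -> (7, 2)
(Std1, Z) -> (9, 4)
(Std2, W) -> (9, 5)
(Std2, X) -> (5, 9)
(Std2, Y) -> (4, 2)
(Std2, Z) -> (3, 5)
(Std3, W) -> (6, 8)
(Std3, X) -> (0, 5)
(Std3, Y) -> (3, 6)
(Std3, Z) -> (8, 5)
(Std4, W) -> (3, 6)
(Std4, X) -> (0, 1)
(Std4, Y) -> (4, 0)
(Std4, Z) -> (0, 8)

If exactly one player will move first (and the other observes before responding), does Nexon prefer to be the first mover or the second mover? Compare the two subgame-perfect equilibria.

first

If Nexon leads: Orbyt's best replies are Std1→W, Std2→X, Std3→W, Std4→Z; Nexon's induced payoffs 1, 5, 6, 0; outcome (Std3, W), payoffs (6, 8).
If Orbyt leads: Nexon's best replies are W→Std2, X→Std2, Y→Std1, Z→Std1; Orbyt's induced payoffs 5, 9, 2, 4; outcome (Std2, X), payoffs (5, 9).
Nexon gets 6 moving first and 5 moving second, so Nexon prefers to move first.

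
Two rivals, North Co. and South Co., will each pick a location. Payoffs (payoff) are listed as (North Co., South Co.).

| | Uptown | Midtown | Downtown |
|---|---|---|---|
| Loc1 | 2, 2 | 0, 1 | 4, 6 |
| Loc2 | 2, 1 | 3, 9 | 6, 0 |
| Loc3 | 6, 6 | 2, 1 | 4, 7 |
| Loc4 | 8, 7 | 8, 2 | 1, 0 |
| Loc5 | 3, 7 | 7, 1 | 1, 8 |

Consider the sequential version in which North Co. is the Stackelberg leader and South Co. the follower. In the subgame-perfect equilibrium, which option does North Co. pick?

Work backward from South Co.'s decision.
- Loc1 → South Co. plays Downtown (best of 2, 1, 6); North Co. gets 4.
- Loc2 → South Co. plays Midtown (best of 1, 9, 0); North Co. gets 3.
- Loc3 → South Co. plays Downtown (best of 6, 1, 7); North Co. gets 4.
- Loc4 → South Co. plays Uptown (best of 7, 2, 0); North Co. gets 8.
- Loc5 → South Co. plays Downtown (best of 7, 1, 8); North Co. gets 1.
Maximizing over 4, 3, 4, 8, 1, North Co. chooses Loc4. Subgame-perfect outcome: (Loc4, Uptown) with payoffs (8, 7).

Loc4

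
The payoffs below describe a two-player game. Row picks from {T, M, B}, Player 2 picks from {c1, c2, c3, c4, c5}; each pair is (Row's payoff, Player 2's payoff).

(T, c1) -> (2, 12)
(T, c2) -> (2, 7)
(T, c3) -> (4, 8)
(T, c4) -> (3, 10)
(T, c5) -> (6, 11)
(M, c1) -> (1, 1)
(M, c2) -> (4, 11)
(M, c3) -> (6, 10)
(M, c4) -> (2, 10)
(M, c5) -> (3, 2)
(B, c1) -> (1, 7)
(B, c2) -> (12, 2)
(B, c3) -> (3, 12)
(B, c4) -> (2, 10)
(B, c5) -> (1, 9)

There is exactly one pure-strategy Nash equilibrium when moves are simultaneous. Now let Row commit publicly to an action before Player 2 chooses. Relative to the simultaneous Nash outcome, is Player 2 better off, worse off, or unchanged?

Solve by backward induction (Row leads).
- T: BR = c1, leader payoff 2.
- M: BR = c2, leader payoff 4.
- B: BR = c3, leader payoff 3.
Maximizing over 2, 4, 3, Row chooses M. Subgame-perfect outcome: (M, c2) with payoffs (4, 11).
Under simultaneous play:
Row's best replies: c1→T; c2→B; c3→M; c4→T; c5→T.
Player 2's best replies: T→c1; M→c2; B→c3.
The unique mutual best reply is (T, c1), giving (2, 12).
Player 2 earns 11 sequentially versus 12 at the Nash outcome: worse off.

worse off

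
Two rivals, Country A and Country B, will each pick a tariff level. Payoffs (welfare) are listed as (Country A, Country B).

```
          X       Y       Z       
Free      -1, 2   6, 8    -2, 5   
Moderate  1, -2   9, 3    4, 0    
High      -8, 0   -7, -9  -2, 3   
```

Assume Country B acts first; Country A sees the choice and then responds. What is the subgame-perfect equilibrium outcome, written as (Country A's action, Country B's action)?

(Moderate, Y)

Work backward from Country A's decision.
- X: BR = Moderate, leader payoff -2.
- Y: BR = Moderate, leader payoff 3.
- Z: BR = Moderate, leader payoff 0.
Country B's induced payoffs are -2, 3, 0, so Country B commits to Y. Subgame-perfect outcome: (Moderate, Y) with payoffs (9, 3).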